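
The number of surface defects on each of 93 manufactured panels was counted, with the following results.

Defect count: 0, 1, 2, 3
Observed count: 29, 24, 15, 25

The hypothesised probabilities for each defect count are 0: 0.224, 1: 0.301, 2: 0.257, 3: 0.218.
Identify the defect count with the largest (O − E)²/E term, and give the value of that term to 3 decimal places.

Expected counts E_i = n·p_i: 93×0.224 = 20.832, 93×0.301 = 27.993, 93×0.257 = 23.901, 93×0.218 = 20.274.
0: (29 − 20.832)²/20.832 = 66.716224/20.832 = 3.2026
1: (24 − 27.993)²/27.993 = 15.944049/27.993 = 0.5696
2: (15 − 23.901)²/23.901 = 79.227801/23.901 = 3.3148
3: (25 − 20.274)²/20.274 = 22.335076/20.274 = 1.1017
The largest term is for 2: 3.315.

2, 3.315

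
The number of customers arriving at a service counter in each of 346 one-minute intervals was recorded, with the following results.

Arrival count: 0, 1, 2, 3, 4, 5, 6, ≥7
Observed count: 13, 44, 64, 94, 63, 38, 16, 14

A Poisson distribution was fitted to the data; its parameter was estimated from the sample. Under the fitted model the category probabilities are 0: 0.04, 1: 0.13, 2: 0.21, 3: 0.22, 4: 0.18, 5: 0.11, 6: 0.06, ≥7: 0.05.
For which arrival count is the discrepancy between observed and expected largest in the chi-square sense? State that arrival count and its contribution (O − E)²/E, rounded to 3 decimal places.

Expected counts E_i = n·p_i: 346×0.04 = 13.84, 346×0.13 = 44.98, 346×0.21 = 72.66, 346×0.22 = 76.12, 346×0.18 = 62.28, 346×0.11 = 38.06, 346×0.06 = 20.76, 346×0.05 = 17.3.
0: (13 − 13.84)²/13.84 = 0.7056/13.84 = 0.0510
1: (44 − 44.98)²/44.98 = 0.9604/44.98 = 0.0214
2: (64 − 72.66)²/72.66 = 74.9956/72.66 = 1.0321
3: (94 − 76.12)²/76.12 = 319.6944/76.12 = 4.1999
4: (63 − 62.28)²/62.28 = 0.5184/62.28 = 0.0083
5: (38 − 38.06)²/38.06 = 0.0036/38.06 = 0.0001
6: (16 − 20.76)²/20.76 = 22.6576/20.76 = 1.0914
≥7: (14 − 17.3)²/17.3 = 10.89/17.3 = 0.6295
The largest term is for 3: 4.200.

3, 4.200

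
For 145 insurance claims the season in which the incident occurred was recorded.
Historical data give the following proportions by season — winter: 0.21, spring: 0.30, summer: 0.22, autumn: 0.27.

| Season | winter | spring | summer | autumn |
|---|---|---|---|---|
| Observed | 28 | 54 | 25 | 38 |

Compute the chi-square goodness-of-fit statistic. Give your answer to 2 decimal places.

4.26

Expected counts E_i = n·p_i: 145×0.21 = 30.45, 145×0.30 = 43.5, 145×0.22 = 31.9, 145×0.27 = 39.15.
χ² = (28−30.45)²/30.45 + (54−43.5)²/43.5 + (25−31.9)²/31.9 + (38−39.15)²/39.15
   = 0.197 + 2.534 + 1.492 + 0.034
Sum = 4.26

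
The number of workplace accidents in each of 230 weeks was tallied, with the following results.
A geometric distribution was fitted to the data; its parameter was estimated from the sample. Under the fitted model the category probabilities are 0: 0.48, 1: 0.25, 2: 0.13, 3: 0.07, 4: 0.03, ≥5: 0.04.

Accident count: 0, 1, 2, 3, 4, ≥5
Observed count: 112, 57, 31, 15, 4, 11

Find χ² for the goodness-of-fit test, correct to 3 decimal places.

1.714

Expected counts E_i = n·p_i: 230×0.48 = 110.4, 230×0.25 = 57.5, 230×0.13 = 29.9, 230×0.07 = 16.1, 230×0.03 = 6.9, 230×0.04 = 9.2.
0: (112 − 110.4)²/110.4 = 2.56/110.4 = 0.0232
1: (57 − 57.5)²/57.5 = 0.25/57.5 = 0.0043
2: (31 − 29.9)²/29.9 = 1.21/29.9 = 0.0405
3: (15 − 16.1)²/16.1 = 1.21/16.1 = 0.0752
4: (4 − 6.9)²/6.9 = 8.41/6.9 = 1.2188
≥5: (11 − 9.2)²/9.2 = 3.24/9.2 = 0.3522
Sum = 1.714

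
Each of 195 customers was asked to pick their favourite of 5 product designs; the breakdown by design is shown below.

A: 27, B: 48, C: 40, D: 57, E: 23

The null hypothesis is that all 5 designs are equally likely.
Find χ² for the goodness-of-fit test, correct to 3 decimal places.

20.667

Expected count for each of the 5 categories: 195/5 = 39.
A: (27 − 39)²/39 = 144/39 = 3.6923
B: (48 − 39)²/39 = 81/39 = 2.0769
C: (40 − 39)²/39 = 1/39 = 0.0256
D: (57 − 39)²/39 = 324/39 = 8.3077
E: (23 − 39)²/39 = 256/39 = 6.5641
Sum = 20.667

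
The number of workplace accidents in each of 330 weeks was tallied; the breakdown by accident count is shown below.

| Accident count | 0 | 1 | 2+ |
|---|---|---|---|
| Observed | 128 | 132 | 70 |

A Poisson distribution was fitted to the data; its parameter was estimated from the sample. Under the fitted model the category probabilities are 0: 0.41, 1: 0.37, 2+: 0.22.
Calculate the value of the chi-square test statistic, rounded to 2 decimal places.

1.29

Expected counts E_i = n·p_i: 330×0.41 = 135.3, 330×0.37 = 122.1, 330×0.22 = 72.6.
cat         O        E   (O−E)²/E
0         128    135.3      0.394
1         132    122.1      0.803
2+         70     72.6      0.093
Sum = 1.29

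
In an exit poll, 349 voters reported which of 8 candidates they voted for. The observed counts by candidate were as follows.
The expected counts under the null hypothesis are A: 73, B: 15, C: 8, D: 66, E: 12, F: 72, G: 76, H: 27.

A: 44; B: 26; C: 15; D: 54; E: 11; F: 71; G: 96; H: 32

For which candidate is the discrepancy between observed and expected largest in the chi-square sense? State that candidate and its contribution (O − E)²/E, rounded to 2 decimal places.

A, 11.52

χ² = (44−73)²/73 + (26−15)²/15 + (15−8)²/8 + (54−66)²/66 + (11−12)²/12 + (71−72)²/72 + (96−76)²/76 + (32−27)²/27
   = 11.521 + 8.067 + 6.125 + 2.182 + 0.083 + 0.014 + 5.263 + 0.926
The largest term is for A: 11.52.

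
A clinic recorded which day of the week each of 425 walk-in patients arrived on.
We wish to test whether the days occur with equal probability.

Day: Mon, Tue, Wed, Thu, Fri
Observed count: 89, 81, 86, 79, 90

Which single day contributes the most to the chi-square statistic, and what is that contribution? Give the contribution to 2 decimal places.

Thu, 0.42

Expected count for each of the 5 categories: 425/5 = 85.
χ² = (89−85)²/85 + (81−85)²/85 + (86−85)²/85 + (79−85)²/85 + (90−85)²/85
   = 0.188 + 0.188 + 0.012 + 0.424 + 0.294
The largest term is for Thu: 0.42.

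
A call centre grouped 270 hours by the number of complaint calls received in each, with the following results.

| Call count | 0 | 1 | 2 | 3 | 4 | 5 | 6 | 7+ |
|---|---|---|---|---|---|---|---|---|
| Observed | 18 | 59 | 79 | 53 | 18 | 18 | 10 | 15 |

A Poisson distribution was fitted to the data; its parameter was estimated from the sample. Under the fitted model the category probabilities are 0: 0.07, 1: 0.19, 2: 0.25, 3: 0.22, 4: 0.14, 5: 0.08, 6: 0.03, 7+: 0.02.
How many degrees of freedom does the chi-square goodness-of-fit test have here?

There are k = 8 categories and 1 parameter estimated from the data, so df = 8 − 1 − 1 = 6.

6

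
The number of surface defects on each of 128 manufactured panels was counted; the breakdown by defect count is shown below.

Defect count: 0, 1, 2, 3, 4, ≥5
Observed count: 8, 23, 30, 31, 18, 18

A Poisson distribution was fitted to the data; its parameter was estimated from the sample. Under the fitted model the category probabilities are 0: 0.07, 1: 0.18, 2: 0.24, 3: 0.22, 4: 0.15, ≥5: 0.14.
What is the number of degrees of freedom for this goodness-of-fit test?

4

There are k = 6 categories and 1 parameter estimated from the data, so df = 6 − 1 − 1 = 4.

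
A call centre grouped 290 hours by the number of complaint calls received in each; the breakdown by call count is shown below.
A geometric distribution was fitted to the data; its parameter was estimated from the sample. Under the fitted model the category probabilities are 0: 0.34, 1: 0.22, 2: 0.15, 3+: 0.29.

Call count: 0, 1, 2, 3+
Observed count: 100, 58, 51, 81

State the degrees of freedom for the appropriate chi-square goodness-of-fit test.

2

There are k = 4 categories and 1 parameter estimated from the data, so df = 4 − 1 − 1 = 2.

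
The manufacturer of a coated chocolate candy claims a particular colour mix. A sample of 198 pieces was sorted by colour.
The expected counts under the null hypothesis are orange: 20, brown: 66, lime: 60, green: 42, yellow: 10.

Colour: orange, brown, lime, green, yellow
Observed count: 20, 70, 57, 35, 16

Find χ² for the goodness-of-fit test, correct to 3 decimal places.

orange: (20 − 20)²/20 = 0/20 = 0.0000
brown: (70 − 66)²/66 = 16/66 = 0.2424
lime: (57 − 60)²/60 = 9/60 = 0.1500
green: (35 − 42)²/42 = 49/42 = 1.1667
yellow: (16 − 10)²/10 = 36/10 = 3.6000
Sum = 5.159

5.159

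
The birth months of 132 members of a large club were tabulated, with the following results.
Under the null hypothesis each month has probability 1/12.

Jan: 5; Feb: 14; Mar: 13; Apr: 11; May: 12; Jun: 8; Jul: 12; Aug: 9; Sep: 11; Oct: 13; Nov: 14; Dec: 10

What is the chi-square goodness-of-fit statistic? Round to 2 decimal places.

Expected count for each of the 12 categories: 132/12 = 11.
Jan: (5 − 11)²/11 = 36/11 = 3.273
Feb: (14 − 11)²/11 = 9/11 = 0.818
Mar: (13 − 11)²/11 = 4/11 = 0.364
Apr: (11 − 11)²/11 = 0/11 = 0.000
May: (12 − 11)²/11 = 1/11 = 0.091
Jun: (8 − 11)²/11 = 9/11 = 0.818
Jul: (12 − 11)²/11 = 1/11 = 0.091
Aug: (9 − 11)²/11 = 4/11 = 0.364
Sep: (11 − 11)²/11 = 0/11 = 0.000
Oct: (13 − 11)²/11 = 4/11 = 0.364
Nov: (14 − 11)²/11 = 9/11 = 0.818
Dec: (10 − 11)²/11 = 1/11 = 0.091
Sum = 7.09

7.09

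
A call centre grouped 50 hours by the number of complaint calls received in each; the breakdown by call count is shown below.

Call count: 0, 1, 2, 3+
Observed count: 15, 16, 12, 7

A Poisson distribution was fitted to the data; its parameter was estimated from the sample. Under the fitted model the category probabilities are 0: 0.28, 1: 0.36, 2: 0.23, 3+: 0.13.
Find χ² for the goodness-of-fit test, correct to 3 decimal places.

0.354

Expected counts E_i = n·p_i: 50×0.28 = 14, 50×0.36 = 18, 50×0.23 = 11.5, 50×0.13 = 6.5.
χ² = (15−14)²/14 + (16−18)²/18 + (12−11.5)²/11.5 + (7−6.5)²/6.5
   = 0.0714 + 0.2222 + 0.0217 + 0.0385
Sum = 0.354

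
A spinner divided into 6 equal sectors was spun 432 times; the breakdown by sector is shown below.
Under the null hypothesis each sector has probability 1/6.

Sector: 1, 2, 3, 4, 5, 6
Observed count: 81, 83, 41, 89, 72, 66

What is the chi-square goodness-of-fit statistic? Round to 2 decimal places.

Expected count for each of the 6 categories: 432/6 = 72.
χ² = (81−72)²/72 + (83−72)²/72 + (41−72)²/72 + (89−72)²/72 + (72−72)²/72 + (66−72)²/72
   = 1.125 + 1.681 + 13.347 + 4.014 + 0.000 + 0.500
Sum = 20.67

20.67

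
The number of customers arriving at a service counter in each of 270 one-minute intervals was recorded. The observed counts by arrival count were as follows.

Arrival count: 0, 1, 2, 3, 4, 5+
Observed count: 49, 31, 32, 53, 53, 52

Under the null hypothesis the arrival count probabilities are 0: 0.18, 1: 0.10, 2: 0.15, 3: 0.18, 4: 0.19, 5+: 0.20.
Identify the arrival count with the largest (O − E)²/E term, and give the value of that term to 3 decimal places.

2, 1.784

Expected counts E_i = n·p_i: 270×0.18 = 48.6, 270×0.10 = 27, 270×0.15 = 40.5, 270×0.18 = 48.6, 270×0.19 = 51.3, 270×0.20 = 54.
χ² = (49−48.6)²/48.6 + (31−27)²/27 + (32−40.5)²/40.5 + (53−48.6)²/48.6 + (53−51.3)²/51.3 + (52−54)²/54
   = 0.0033 + 0.5926 + 1.7840 + 0.3984 + 0.0563 + 0.0741
The largest term is for 2: 1.784.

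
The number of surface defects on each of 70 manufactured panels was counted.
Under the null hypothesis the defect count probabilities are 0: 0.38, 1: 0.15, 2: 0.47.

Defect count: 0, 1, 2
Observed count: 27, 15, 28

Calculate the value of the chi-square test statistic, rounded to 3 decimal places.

Expected counts E_i = n·p_i: 70×0.38 = 26.6, 70×0.15 = 10.5, 70×0.47 = 32.9.
χ² = (27−26.6)²/26.6 + (15−10.5)²/10.5 + (28−32.9)²/32.9
   = 0.0060 + 1.9286 + 0.7298
Sum = 2.664

2.664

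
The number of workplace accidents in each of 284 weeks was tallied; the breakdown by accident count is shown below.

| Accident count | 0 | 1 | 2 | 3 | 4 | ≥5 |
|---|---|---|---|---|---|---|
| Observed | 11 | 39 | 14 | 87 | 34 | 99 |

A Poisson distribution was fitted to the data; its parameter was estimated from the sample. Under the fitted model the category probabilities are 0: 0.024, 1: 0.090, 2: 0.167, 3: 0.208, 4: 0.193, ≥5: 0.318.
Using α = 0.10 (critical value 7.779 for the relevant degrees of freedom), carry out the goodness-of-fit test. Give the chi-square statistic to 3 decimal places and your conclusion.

Expected counts E_i = n·p_i: 284×0.024 = 6.816, 284×0.090 = 25.56, 284×0.167 = 47.428, 284×0.208 = 59.072, 284×0.193 = 54.812, 284×0.318 = 90.312.
χ² = (11−6.816)²/6.816 + (39−25.56)²/25.56 + (14−47.428)²/47.428 + (87−59.072)²/59.072 + (34−54.812)²/54.812 + (99−90.312)²/90.312
   = 2.5683 + 7.0670 + 23.5606 + 13.2038 + 7.9023 + 0.8358
Sum = 55.138
df = 4. Since 55.138 > 7.779, we reject H₀.

55.138; reject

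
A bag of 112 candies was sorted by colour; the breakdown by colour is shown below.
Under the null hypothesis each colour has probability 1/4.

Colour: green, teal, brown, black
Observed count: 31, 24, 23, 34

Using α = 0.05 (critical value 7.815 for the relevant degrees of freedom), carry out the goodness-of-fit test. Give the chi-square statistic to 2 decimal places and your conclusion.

Expected count for each of the 4 categories: 112/4 = 28.
χ² = (31−28)²/28 + (24−28)²/28 + (23−28)²/28 + (34−28)²/28
   = 0.321 + 0.571 + 0.893 + 1.286
Sum = 3.07
df = 3. Since 3.07 < 7.815, we do not reject H₀.

3.07; do not reject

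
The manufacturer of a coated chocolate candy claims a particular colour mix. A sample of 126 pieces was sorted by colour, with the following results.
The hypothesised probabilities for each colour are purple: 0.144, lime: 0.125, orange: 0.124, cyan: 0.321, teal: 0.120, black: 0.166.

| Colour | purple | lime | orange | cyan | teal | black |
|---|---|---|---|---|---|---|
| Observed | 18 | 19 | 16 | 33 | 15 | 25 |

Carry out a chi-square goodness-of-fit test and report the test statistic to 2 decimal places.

Expected counts E_i = n·p_i: 126×0.144 = 18.144, 126×0.125 = 15.75, 126×0.124 = 15.624, 126×0.321 = 40.446, 126×0.120 = 15.12, 126×0.166 = 20.916.
χ² = (18−18.144)²/18.144 + (19−15.75)²/15.75 + (16−15.624)²/15.624 + (33−40.446)²/40.446 + (15−15.12)²/15.12 + (25−20.916)²/20.916
   = 0.001 + 0.671 + 0.009 + 1.371 + 0.001 + 0.797
Sum = 2.85

2.85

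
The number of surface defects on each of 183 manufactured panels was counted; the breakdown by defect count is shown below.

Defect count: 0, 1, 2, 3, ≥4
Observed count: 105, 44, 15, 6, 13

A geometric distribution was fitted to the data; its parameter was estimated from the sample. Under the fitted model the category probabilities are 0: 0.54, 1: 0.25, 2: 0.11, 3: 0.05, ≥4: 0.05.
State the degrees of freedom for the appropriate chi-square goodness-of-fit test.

3

There are k = 5 categories and 1 parameter estimated from the data, so df = 5 − 1 − 1 = 3.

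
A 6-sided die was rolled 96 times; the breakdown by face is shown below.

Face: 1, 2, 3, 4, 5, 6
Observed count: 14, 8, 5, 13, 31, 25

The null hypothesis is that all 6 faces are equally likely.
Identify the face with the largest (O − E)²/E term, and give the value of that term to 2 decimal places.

Under H₀ each category has probability 1/6, so each expected count is 96/6 = 16.
1: (14 − 16)²/16 = 4/16 = 0.250
2: (8 − 16)²/16 = 64/16 = 4.000
3: (5 − 16)²/16 = 121/16 = 7.563
4: (13 − 16)²/16 = 9/16 = 0.563
5: (31 − 16)²/16 = 225/16 = 14.063
6: (25 − 16)²/16 = 81/16 = 5.063
The largest term is for 5: 14.06.

5, 14.06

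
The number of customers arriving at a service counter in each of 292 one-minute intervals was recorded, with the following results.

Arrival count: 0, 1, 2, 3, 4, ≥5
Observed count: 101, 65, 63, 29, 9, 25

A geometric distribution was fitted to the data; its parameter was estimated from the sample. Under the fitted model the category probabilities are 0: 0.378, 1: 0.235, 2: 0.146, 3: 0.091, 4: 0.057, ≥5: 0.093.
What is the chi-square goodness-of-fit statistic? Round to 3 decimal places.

Expected counts E_i = n·p_i: 292×0.378 = 110.376, 292×0.235 = 68.62, 292×0.146 = 42.632, 292×0.091 = 26.572, 292×0.057 = 16.644, 292×0.093 = 27.156.
cat         O        E   (O−E)²/E
0         101  110.376     0.7965
1          65    68.62     0.1910
2          63   42.632     9.7311
3          29   26.572     0.2219
4           9   16.644     3.5106
≥5         25   27.156     0.1712
Sum = 14.622

14.622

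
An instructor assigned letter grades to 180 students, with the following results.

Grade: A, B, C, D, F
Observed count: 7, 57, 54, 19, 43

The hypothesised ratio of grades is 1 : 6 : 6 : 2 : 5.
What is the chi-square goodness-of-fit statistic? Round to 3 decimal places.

Ratio total = 20. Expected counts: 180×1/20 = 9, 180×6/20 = 54, 180×6/20 = 54, 180×2/20 = 18, 180×5/20 = 45.
A: (7 − 9)²/9 = 4/9 = 0.4444
B: (57 − 54)²/54 = 9/54 = 0.1667
C: (54 − 54)²/54 = 0/54 = 0.0000
D: (19 − 18)²/18 = 1/18 = 0.0556
F: (43 − 45)²/45 = 4/45 = 0.0889
Sum = 0.756

0.756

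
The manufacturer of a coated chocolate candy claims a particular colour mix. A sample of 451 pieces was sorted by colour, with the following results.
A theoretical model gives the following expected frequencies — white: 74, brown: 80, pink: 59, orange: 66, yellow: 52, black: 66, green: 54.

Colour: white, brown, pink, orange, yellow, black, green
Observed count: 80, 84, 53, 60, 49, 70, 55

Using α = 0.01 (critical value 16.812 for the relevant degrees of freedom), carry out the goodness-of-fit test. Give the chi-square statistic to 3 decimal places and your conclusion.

χ² = (80−74)²/74 + (84−80)²/80 + (53−59)²/59 + (60−66)²/66 + (49−52)²/52 + (70−66)²/66 + (55−54)²/54
   = 0.4865 + 0.2000 + 0.6102 + 0.5455 + 0.1731 + 0.2424 + 0.0185
Sum = 2.276
df = 6. Since 2.276 < 16.812, we do not reject H₀.

2.276; do not reject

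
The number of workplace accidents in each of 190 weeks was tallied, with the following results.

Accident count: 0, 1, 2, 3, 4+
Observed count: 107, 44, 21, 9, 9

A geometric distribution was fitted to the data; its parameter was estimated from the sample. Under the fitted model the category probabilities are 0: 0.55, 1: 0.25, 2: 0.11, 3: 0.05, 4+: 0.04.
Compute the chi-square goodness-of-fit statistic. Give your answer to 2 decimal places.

0.60

Expected counts E_i = n·p_i: 190×0.55 = 104.5, 190×0.25 = 47.5, 190×0.11 = 20.9, 190×0.05 = 9.5, 190×0.04 = 7.6.
cat         O        E   (O−E)²/E
0         107    104.5      0.060
1          44     47.5      0.258
2          21     20.9      0.000
3           9      9.5      0.026
4+          9      7.6      0.258
Sum = 0.60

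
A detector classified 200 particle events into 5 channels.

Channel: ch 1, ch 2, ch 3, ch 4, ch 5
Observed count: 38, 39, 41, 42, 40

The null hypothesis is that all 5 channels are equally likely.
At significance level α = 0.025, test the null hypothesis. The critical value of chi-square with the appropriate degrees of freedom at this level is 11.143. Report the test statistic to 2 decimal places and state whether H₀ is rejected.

Expected count for each of the 5 categories: 200/5 = 40.
χ² = (38−40)²/40 + (39−40)²/40 + (41−40)²/40 + (42−40)²/40 + (40−40)²/40
   = 0.100 + 0.025 + 0.025 + 0.100 + 0.000
Sum = 0.25
df = 4. Since 0.25 < 11.143, we do not reject H₀.

0.25; do not reject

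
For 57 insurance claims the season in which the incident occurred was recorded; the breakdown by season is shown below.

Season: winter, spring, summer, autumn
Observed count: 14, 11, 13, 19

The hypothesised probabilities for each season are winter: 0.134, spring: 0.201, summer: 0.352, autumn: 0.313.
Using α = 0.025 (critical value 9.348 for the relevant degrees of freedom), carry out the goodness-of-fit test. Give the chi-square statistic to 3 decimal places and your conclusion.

7.880; do not reject

Expected counts E_i = n·p_i: 57×0.134 = 7.638, 57×0.201 = 11.457, 57×0.352 = 20.064, 57×0.313 = 17.841.
cat         O        E   (O−E)²/E
winter     14    7.638     5.2992
spring     11   11.457     0.0182
summer     13   20.064     2.4870
autumn     19   17.841     0.0753
Sum = 7.880
df = 3. Since 7.880 < 9.348, we do not reject H₀.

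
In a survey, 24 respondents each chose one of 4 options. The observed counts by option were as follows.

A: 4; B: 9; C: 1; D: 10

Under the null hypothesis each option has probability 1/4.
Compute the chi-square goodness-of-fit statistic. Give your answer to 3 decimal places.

9.000

Under H₀ each category has probability 1/4, so each expected count is 24/4 = 6.
A: (4 − 6)²/6 = 4/6 = 0.6667
B: (9 − 6)²/6 = 9/6 = 1.5000
C: (1 − 6)²/6 = 25/6 = 4.1667
D: (10 − 6)²/6 = 16/6 = 2.6667
Sum = 9.000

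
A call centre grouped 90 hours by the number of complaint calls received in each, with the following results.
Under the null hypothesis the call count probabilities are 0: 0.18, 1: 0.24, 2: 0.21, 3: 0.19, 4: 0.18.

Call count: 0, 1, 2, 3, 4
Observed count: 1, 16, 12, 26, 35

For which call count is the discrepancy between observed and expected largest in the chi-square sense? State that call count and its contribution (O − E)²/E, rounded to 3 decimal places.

4, 21.817

Expected counts E_i = n·p_i: 90×0.18 = 16.2, 90×0.24 = 21.6, 90×0.21 = 18.9, 90×0.19 = 17.1, 90×0.18 = 16.2.
cat         O        E   (O−E)²/E
0           1     16.2    14.2617
1          16     21.6     1.4519
2          12     18.9     2.5190
3          26     17.1     4.6322
4          35     16.2    21.8173
The largest term is for 4: 21.817.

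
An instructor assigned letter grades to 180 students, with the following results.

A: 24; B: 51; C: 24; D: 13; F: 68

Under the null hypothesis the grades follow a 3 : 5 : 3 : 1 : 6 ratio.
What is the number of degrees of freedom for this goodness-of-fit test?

There are k = 5 categories and no parameters were estimated from the data, so df = 5 − 1 = 4.

4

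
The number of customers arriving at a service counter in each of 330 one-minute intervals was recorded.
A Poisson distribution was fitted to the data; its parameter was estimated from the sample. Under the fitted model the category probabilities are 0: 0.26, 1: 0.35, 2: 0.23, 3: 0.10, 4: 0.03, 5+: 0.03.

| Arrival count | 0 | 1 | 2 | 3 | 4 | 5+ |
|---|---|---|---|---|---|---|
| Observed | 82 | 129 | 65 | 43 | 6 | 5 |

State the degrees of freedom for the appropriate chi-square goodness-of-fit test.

4

There are k = 6 categories and 1 parameter estimated from the data, so df = 6 − 1 − 1 = 4.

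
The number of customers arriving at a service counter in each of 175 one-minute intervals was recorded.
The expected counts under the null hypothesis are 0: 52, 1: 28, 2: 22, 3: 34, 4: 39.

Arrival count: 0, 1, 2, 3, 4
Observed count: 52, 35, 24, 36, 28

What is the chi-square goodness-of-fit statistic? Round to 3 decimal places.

χ² = (52−52)²/52 + (35−28)²/28 + (24−22)²/22 + (36−34)²/34 + (28−39)²/39
   = 0.0000 + 1.7500 + 0.1818 + 0.1176 + 3.1026
Sum = 5.152

5.152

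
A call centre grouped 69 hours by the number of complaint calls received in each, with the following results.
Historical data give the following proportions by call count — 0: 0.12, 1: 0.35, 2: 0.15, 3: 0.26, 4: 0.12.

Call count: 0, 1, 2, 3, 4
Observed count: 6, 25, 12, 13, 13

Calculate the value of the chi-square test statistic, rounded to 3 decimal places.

Expected counts E_i = n·p_i: 69×0.12 = 8.28, 69×0.35 = 24.15, 69×0.15 = 10.35, 69×0.26 = 17.94, 69×0.12 = 8.28.
χ² = (6−8.28)²/8.28 + (25−24.15)²/24.15 + (12−10.35)²/10.35 + (13−17.94)²/17.94 + (13−8.28)²/8.28
   = 0.6278 + 0.0299 + 0.2630 + 1.3603 + 2.6906
Sum = 4.972

4.972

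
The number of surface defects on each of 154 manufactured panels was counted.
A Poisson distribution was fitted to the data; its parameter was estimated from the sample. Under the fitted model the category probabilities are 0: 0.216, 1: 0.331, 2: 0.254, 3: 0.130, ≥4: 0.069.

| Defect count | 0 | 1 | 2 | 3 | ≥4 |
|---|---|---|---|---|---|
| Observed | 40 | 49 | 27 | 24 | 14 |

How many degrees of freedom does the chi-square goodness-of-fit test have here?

3

There are k = 5 categories and 1 parameter estimated from the data, so df = 5 − 1 − 1 = 3.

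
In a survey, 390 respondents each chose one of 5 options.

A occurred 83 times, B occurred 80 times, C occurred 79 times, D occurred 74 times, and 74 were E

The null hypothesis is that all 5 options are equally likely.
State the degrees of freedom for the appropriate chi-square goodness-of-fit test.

4

There are k = 5 categories and no parameters were estimated from the data, so df = 5 − 1 = 4.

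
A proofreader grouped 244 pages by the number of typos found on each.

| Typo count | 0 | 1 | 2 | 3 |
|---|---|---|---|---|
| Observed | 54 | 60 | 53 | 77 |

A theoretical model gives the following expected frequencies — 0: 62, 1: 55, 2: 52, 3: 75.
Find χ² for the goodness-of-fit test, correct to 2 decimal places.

cat         O        E   (O−E)²/E
0          54       62      1.032
1          60       55      0.455
2          53       52      0.019
3          77       75      0.053
Sum = 1.56

1.56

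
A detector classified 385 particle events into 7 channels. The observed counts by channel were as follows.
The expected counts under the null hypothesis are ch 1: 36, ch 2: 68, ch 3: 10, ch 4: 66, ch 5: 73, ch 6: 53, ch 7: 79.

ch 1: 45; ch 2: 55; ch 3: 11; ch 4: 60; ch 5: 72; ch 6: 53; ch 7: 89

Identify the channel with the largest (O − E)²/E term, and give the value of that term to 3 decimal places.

ch 1: (45 − 36)²/36 = 81/36 = 2.2500
ch 2: (55 − 68)²/68 = 169/68 = 2.4853
ch 3: (11 − 10)²/10 = 1/10 = 0.1000
ch 4: (60 − 66)²/66 = 36/66 = 0.5455
ch 5: (72 − 73)²/73 = 1/73 = 0.0137
ch 6: (53 − 53)²/53 = 0/53 = 0.0000
ch 7: (89 − 79)²/79 = 100/79 = 1.2658
The largest term is for ch 2: 2.485.

ch 2, 2.485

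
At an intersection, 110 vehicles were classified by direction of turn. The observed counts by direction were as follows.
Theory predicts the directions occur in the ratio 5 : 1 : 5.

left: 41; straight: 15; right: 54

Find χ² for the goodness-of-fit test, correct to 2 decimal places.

Ratio total = 11. Expected counts: 110×5/11 = 50, 110×1/11 = 10, 110×5/11 = 50.
cat           O        E   (O−E)²/E
left         41       50      1.620
straight     15       10      2.500
right        54       50      0.320
Sum = 4.44

4.44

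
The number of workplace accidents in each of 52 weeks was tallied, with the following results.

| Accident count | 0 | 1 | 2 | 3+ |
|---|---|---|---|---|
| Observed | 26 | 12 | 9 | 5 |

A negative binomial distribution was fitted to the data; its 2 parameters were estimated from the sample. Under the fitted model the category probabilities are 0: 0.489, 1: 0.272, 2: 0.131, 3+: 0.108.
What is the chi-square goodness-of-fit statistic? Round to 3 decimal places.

1.108

Expected counts E_i = n·p_i: 52×0.489 = 25.428, 52×0.272 = 14.144, 52×0.131 = 6.812, 52×0.108 = 5.616.
0: (26 − 25.428)²/25.428 = 0.327184/25.428 = 0.0129
1: (12 − 14.144)²/14.144 = 4.596736/14.144 = 0.3250
2: (9 − 6.812)²/6.812 = 4.787344/6.812 = 0.7028
3+: (5 − 5.616)²/5.616 = 0.379456/5.616 = 0.0676
Sum = 1.108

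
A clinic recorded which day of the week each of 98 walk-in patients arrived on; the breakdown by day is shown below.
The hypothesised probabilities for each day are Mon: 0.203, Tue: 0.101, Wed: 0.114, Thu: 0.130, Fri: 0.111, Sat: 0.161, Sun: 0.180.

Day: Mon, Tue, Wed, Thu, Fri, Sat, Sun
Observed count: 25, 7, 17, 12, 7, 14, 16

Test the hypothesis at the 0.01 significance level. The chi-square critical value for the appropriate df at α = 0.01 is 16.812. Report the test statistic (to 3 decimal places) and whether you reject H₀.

6.978; do not reject

Expected counts E_i = n·p_i: 98×0.203 = 19.894, 98×0.101 = 9.898, 98×0.114 = 11.172, 98×0.130 = 12.74, 98×0.111 = 10.878, 98×0.161 = 15.778, 98×0.180 = 17.64.
Mon: (25 − 19.894)²/19.894 = 26.071236/19.894 = 1.3105
Tue: (7 − 9.898)²/9.898 = 8.398404/9.898 = 0.8485
Wed: (17 − 11.172)²/11.172 = 33.965584/11.172 = 3.0402
Thu: (12 − 12.74)²/12.74 = 0.5476/12.74 = 0.0430
Fri: (7 − 10.878)²/10.878 = 15.038884/10.878 = 1.3825
Sat: (14 − 15.778)²/15.778 = 3.161284/15.778 = 0.2004
Sun: (16 − 17.64)²/17.64 = 2.6896/17.64 = 0.1525
Sum = 6.978
df = 6. Since 6.978 < 16.812, we do not reject H₀.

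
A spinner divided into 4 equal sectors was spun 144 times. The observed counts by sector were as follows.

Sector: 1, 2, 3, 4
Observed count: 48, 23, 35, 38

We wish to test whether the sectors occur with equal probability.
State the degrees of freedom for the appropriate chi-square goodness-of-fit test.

3

There are k = 4 categories and no parameters were estimated from the data, so df = 4 − 1 = 3.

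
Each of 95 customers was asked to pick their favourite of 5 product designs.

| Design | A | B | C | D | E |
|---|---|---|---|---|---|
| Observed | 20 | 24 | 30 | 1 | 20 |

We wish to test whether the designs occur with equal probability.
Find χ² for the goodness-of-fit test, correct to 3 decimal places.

Expected count for each of the 5 categories: 95/5 = 19.
A: (20 − 19)²/19 = 1/19 = 0.0526
B: (24 − 19)²/19 = 25/19 = 1.3158
C: (30 − 19)²/19 = 121/19 = 6.3684
D: (1 − 19)²/19 = 324/19 = 17.0526
E: (20 − 19)²/19 = 1/19 = 0.0526
Sum = 24.842

24.842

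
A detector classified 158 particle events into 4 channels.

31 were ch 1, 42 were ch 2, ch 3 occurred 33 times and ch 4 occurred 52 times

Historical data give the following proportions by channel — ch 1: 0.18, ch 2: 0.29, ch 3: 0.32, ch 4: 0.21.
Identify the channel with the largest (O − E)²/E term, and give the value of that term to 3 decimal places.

ch 4, 10.675

Expected counts E_i = n·p_i: 158×0.18 = 28.44, 158×0.29 = 45.82, 158×0.32 = 50.56, 158×0.21 = 33.18.
χ² = (31−28.44)²/28.44 + (42−45.82)²/45.82 + (33−50.56)²/50.56 + (52−33.18)²/33.18
   = 0.2304 + 0.3185 + 6.0988 + 10.6749
The largest term is for ch 4: 10.675.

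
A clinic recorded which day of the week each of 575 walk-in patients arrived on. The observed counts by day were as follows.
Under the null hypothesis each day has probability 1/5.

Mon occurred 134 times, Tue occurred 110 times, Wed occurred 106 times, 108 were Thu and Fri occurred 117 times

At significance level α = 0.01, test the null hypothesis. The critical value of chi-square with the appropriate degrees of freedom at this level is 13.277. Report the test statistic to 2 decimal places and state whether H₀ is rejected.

Under H₀ each category has probability 1/5, so each expected count is 575/5 = 115.
χ² = (134−115)²/115 + (110−115)²/115 + (106−115)²/115 + (108−115)²/115 + (117−115)²/115
   = 3.139 + 0.217 + 0.704 + 0.426 + 0.035
Sum = 4.52
df = 4. Since 4.52 < 13.277, we do not reject H₀.

4.52; do not reject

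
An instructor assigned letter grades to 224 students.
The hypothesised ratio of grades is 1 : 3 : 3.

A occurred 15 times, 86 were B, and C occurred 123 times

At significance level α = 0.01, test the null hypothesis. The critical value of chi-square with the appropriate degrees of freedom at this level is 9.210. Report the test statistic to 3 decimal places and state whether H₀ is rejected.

17.667; reject

Ratio total = 7. Expected counts: 224×1/7 = 32, 224×3/7 = 96, 224×3/7 = 96.
cat         O        E   (O−E)²/E
A          15       32     9.0313
B          86       96     1.0417
C         123       96     7.5938
Sum = 17.667
df = 2. Since 17.667 > 9.210, we reject H₀.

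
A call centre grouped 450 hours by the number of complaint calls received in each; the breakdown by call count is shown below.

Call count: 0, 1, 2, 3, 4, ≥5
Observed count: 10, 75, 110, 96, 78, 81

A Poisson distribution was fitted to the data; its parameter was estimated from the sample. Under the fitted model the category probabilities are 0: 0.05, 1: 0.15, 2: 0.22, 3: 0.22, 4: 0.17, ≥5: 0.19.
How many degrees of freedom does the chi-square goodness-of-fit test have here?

There are k = 6 categories and 1 parameter estimated from the data, so df = 6 − 1 − 1 = 4.

4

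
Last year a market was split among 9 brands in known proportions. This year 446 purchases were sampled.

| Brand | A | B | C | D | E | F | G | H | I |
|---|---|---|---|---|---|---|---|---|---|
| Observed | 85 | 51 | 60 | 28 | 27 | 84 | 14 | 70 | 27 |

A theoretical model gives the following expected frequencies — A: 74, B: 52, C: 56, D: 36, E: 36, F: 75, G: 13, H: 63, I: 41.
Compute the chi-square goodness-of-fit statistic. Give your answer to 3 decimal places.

12.683

χ² = (85−74)²/74 + (51−52)²/52 + (60−56)²/56 + (28−36)²/36 + (27−36)²/36 + (84−75)²/75 + (14−13)²/13 + (70−63)²/63 + (27−41)²/41
   = 1.6351 + 0.0192 + 0.2857 + 1.7778 + 2.2500 + 1.0800 + 0.0769 + 0.7778 + 4.7805
Sum = 12.683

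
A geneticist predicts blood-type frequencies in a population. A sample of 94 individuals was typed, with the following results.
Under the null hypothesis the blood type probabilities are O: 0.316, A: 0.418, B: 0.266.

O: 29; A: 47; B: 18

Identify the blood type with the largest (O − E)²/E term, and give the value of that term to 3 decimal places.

Expected counts E_i = n·p_i: 94×0.316 = 29.704, 94×0.418 = 39.292, 94×0.266 = 25.004.
cat         O        E   (O−E)²/E
O          29   29.704     0.0167
A          47   39.292     1.5121
B          18   25.004     1.9619
The largest term is for B: 1.962.

B, 1.962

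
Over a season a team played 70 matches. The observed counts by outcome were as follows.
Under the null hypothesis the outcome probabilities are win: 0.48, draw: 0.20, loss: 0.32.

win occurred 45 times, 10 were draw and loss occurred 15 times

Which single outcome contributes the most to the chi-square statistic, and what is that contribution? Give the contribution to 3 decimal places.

win, 3.868

Expected counts E_i = n·p_i: 70×0.48 = 33.6, 70×0.20 = 14, 70×0.32 = 22.4.
cat         O        E   (O−E)²/E
win        45     33.6     3.8679
draw       10       14     1.1429
loss       15     22.4     2.4446
The largest term is for win: 3.868.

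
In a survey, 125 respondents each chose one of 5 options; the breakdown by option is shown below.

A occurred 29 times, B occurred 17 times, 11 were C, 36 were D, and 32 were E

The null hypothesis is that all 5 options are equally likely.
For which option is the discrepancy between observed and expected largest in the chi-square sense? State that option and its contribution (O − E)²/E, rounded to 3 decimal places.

C, 7.840

Under H₀ each category has probability 1/5, so each expected count is 125/5 = 25.
A: (29 − 25)²/25 = 16/25 = 0.6400
B: (17 − 25)²/25 = 64/25 = 2.5600
C: (11 − 25)²/25 = 196/25 = 7.8400
D: (36 − 25)²/25 = 121/25 = 4.8400
E: (32 − 25)²/25 = 49/25 = 1.9600
The largest term is for C: 7.840.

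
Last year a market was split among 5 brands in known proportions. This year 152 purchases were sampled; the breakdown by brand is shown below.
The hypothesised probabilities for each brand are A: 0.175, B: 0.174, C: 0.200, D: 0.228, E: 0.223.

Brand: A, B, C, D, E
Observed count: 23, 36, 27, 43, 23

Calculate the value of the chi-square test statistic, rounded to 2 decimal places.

9.83

Expected counts E_i = n·p_i: 152×0.175 = 26.6, 152×0.174 = 26.448, 152×0.200 = 30.4, 152×0.228 = 34.656, 152×0.223 = 33.896.
A: (23 − 26.6)²/26.6 = 12.96/26.6 = 0.487
B: (36 − 26.448)²/26.448 = 91.240704/26.448 = 3.450
C: (27 − 30.4)²/30.4 = 11.56/30.4 = 0.380
D: (43 − 34.656)²/34.656 = 69.622336/34.656 = 2.009
E: (23 − 33.896)²/33.896 = 118.722816/33.896 = 3.503
Sum = 9.83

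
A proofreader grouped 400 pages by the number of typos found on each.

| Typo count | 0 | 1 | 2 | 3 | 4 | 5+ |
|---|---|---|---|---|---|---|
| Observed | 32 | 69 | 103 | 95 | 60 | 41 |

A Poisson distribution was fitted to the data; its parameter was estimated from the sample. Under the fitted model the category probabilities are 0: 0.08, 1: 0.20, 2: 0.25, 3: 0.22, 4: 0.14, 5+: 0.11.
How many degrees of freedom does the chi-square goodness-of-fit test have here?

There are k = 6 categories and 1 parameter estimated from the data, so df = 6 − 1 − 1 = 4.

4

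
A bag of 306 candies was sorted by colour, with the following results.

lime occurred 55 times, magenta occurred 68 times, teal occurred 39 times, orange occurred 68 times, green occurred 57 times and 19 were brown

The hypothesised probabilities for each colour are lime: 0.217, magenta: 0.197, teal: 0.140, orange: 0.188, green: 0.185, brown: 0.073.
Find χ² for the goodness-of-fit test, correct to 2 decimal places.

5.70

Expected counts E_i = n·p_i: 306×0.217 = 66.402, 306×0.197 = 60.282, 306×0.140 = 42.84, 306×0.188 = 57.528, 306×0.185 = 56.61, 306×0.073 = 22.338.
cat          O        E   (O−E)²/E
lime        55   66.402      1.958
magenta     68   60.282      0.988
teal        39    42.84      0.344
orange      68   57.528      1.906
green       57    56.61      0.003
brown       19   22.338      0.499
Sum = 5.70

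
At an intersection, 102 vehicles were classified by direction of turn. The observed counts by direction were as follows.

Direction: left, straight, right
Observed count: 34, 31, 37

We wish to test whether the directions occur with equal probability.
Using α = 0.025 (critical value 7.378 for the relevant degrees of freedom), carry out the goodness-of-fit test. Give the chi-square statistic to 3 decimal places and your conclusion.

Expected count for each of the 3 categories: 102/3 = 34.
cat           O        E   (O−E)²/E
left         34       34     0.0000
straight     31       34     0.2647
right        37       34     0.2647
Sum = 0.529
df = 2. Since 0.529 < 7.378, we do not reject H₀.

0.529; do not reject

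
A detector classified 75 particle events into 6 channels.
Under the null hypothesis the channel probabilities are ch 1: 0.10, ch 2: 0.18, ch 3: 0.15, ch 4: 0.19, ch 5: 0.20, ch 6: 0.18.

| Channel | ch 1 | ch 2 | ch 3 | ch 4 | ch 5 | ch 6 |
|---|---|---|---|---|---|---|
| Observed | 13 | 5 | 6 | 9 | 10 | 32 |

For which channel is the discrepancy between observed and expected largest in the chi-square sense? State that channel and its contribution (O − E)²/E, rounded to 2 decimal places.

ch 6, 25.35

Expected counts E_i = n·p_i: 75×0.10 = 7.5, 75×0.18 = 13.5, 75×0.15 = 11.25, 75×0.19 = 14.25, 75×0.20 = 15, 75×0.18 = 13.5.
cat         O        E   (O−E)²/E
ch 1       13      7.5      4.033
ch 2        5     13.5      5.352
ch 3        6    11.25      2.450
ch 4        9    14.25      1.934
ch 5       10       15      1.667
ch 6       32     13.5     25.352
The largest term is for ch 6: 25.35.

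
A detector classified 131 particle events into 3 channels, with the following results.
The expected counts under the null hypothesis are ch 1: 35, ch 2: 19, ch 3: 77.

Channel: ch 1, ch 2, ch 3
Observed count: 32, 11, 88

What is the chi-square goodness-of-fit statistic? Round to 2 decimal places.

5.20

ch 1: (32 − 35)²/35 = 9/35 = 0.257
ch 2: (11 − 19)²/19 = 64/19 = 3.368
ch 3: (88 − 77)²/77 = 121/77 = 1.571
Sum = 5.20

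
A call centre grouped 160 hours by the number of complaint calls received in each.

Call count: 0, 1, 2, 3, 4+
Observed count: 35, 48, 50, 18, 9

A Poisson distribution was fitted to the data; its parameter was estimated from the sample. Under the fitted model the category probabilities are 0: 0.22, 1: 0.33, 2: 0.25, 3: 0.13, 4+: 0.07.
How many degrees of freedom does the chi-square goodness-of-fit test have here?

3

There are k = 5 categories and 1 parameter estimated from the data, so df = 5 − 1 − 1 = 3.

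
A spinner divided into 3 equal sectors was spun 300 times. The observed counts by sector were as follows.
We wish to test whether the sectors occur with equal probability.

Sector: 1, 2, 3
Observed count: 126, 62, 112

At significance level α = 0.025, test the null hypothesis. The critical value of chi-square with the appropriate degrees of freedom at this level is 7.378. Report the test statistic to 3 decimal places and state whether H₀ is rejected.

22.640; reject

Under H₀ each category has probability 1/3, so each expected count is 300/3 = 100.
1: (126 − 100)²/100 = 676/100 = 6.7600
2: (62 − 100)²/100 = 1444/100 = 14.4400
3: (112 − 100)²/100 = 144/100 = 1.4400
Sum = 22.640
df = 2. Since 22.640 > 7.378, we reject H₀.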